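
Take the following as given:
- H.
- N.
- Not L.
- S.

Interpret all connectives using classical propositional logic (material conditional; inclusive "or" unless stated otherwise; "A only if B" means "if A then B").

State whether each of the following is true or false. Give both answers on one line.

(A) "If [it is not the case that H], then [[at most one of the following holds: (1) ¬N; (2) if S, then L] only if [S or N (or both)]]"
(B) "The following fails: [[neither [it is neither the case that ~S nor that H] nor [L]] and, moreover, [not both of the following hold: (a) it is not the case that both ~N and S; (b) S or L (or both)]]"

(A) true; (B) true

(A): In symbols: ~H -> ((~N nand (S -> L)) -> (S | N))

~H = ~T = F
~N = ~T = F
S -> L = T -> F = F
~N nand (S -> L) = F nand F = T
S | N = T | T = T
(~N nand (S -> L)) -> (S | N) = T -> T = T
~H -> ((~N nand (S -> L)) -> (S | N)) = F -> T = T
Thus (A) is true.

(B): Parsed as ~(((~S nor H) nor L) & ((~N nand S) nand (S | L)))

~S = ~T = F
~S nor H = F nor T = F
(~S nor H) nor L = F nor F = T
~N = ~T = F
~N nand S = F nand T = T
S | L = T | F = T
(~N nand S) nand (S | L) = T nand T = F
((~S nor H) nor L) & ((~N nand S) nand (S | L)) = T & F = F
~(((~S nor H) nor L) & ((~N nand S) nand (S | L))) = ~F = T
So (B) is true.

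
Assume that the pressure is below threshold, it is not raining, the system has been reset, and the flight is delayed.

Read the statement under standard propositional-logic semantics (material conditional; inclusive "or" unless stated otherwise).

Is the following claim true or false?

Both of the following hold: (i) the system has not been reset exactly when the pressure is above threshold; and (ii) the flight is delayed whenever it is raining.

True

Let L = "the system has been reset" (T), V = "the pressure is above threshold" (F), G = "it is raining" (F), K = "the flight is delayed" (T).
Parsed as (¬L ↔ V) ∧ (G → K)

¬L = ¬T = F
¬L ↔ V = F ↔ F = T
G → K = F → T = T
(¬L ↔ V) ∧ (G → K) = T ∧ T = T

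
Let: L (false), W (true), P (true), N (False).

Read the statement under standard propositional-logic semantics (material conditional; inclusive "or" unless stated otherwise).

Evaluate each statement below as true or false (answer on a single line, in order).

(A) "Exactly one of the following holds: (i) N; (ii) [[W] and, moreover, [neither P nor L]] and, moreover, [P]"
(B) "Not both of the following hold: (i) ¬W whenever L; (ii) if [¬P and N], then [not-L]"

(A) F / (B) F

(A): Parsed as N ⊕ ((W ∧ (P ↓ L)) ∧ P)

P ↓ L = T ↓ F = F
W ∧ (P ↓ L) = T ∧ F = F
(W ∧ (P ↓ L)) ∧ P = F ∧ T = F
N ⊕ ((W ∧ (P ↓ L)) ∧ P) = F ⊕ F = F
Hence (A) is false.

(B): This is (L → ¬W) ↑ ((¬P ∧ N) → ¬L).

¬W = ¬T = F
L → ¬W = F → F = T
¬P = ¬T = F
¬P ∧ N = F ∧ F = F
¬L = ¬F = T
(¬P ∧ N) → ¬L = F → T = T
(L → ¬W) ↑ ((¬P ∧ N) → ¬L) = T ↑ T = F
Thus (B) is false.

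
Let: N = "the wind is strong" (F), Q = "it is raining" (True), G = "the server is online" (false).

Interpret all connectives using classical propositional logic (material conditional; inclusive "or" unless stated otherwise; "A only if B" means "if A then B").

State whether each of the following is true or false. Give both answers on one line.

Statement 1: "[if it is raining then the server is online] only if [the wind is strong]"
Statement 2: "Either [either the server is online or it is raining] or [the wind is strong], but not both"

Statement 1: Formalization: (Q -> G) -> N

Q -> G = T -> F = F
(Q -> G) -> N = F -> F = T
So Statement 1 is true.

Statement 2: Parsed as (G | Q) xor N

G | Q = F | T = T
(G | Q) xor N = T xor F = T
Thus Statement 2 is true.

Statement 1 True, Statement 2 True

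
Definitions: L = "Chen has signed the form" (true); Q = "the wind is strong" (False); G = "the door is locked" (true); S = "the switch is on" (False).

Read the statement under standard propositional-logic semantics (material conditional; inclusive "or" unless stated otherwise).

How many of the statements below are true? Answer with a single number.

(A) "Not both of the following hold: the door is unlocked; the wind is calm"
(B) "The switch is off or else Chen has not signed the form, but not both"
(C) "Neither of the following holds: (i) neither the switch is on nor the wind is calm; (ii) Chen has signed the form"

(A): This is ~G nand ~Q.

~G = ~T = F
~Q = ~F = T
~G nand ~Q = F nand T = T
Thus (A) is true.

(B): This is ~S xor ~L.

~S = ~F = T
~L = ~T = F
~S xor ~L = T xor F = T
Hence (B) is true.

(C): In symbols: (S nor ~Q) nor L

~Q = ~F = T
S nor ~Q = F nor T = F
(S nor ~Q) nor L = F nor T = F
So (C) is false.

True statements: 2.

2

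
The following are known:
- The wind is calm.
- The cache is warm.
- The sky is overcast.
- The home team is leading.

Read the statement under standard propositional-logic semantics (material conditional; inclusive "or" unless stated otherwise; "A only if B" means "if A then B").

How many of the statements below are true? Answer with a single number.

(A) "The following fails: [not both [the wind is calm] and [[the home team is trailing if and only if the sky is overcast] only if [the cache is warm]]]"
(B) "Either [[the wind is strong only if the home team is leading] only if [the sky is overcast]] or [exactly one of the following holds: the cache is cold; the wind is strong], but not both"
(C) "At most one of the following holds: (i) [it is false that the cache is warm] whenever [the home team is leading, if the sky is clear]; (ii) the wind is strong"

Let H = "the wind is strong" (F), U = "the home team is leading" (T), W = "the sky is overcast" (T), G = "the cache is warm" (T).

(A): This is ¬(¬H ↑ ((¬U ↔ W) → G)).

¬H = ¬F = T
¬U = ¬T = F
¬U ↔ W = F ↔ T = F
(¬U ↔ W) → G = F → T = T
¬H ↑ ((¬U ↔ W) → G) = T ↑ T = F
¬(¬H ↑ ((¬U ↔ W) → G)) = ¬F = T
Hence (A) is true.

(B): Formalization: ((H → U) → W) ⊕ (¬G ⊕ H)

H → U = F → T = T
(H → U) → W = T → T = T
¬G = ¬T = F
¬G ⊕ H = F ⊕ F = F
((H → U) → W) ⊕ (¬G ⊕ H) = T ⊕ F = T
Thus (B) is true.

(C): This is ((¬W → U) → ¬G) ↑ H.

¬W = ¬T = F
¬W → U = F → T = T
¬G = ¬T = F
(¬W → U) → ¬G = T → F = F
((¬W → U) → ¬G) ↑ H = F ↑ F = T
So (C) is true.

True statements: 3.

3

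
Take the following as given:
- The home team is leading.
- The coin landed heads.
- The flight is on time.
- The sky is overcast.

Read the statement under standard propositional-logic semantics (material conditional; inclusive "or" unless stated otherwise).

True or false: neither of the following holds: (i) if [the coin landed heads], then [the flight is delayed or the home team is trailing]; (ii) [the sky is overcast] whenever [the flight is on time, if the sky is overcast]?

False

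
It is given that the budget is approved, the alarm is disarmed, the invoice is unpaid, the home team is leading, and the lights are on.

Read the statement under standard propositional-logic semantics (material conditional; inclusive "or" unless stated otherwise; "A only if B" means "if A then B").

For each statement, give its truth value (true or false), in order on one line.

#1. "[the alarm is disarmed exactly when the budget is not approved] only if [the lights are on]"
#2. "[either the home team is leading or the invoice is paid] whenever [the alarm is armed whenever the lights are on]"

Let Q = "the alarm is armed" (False), P = "the budget is approved" (True), U = "the lights are on" (True), S = "the home team is leading" (True), R = "the invoice is paid" (False).

#1: Parsed as (not Q iff not P) -> U

not Q = not False = True
not P = not True = False
not Q iff not P = True iff False = False
(not Q iff not P) -> U = False -> True = True
Hence #1 is true.

#2: Formalization: (U -> Q) -> (S or R)

U -> Q = True -> False = False
S or R = True or False = True
(U -> Q) -> (S or R) = False -> True = True
Thus #2 is true.

#1 T / #2 T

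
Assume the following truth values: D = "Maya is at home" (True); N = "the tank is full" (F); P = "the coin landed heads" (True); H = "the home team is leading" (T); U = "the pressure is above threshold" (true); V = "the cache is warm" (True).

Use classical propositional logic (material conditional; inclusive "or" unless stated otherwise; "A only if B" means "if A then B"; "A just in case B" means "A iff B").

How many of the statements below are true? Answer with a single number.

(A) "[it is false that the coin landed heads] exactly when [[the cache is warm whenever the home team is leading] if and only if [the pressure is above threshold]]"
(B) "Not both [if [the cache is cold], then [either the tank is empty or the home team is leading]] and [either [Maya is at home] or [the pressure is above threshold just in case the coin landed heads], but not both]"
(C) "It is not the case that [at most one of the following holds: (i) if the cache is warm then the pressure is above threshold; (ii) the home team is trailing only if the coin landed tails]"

2

(A): In symbols: ¬P ↔ ((H → V) ↔ U)

¬P = ¬T = F
H → V = T → T = T
(H → V) ↔ U = T ↔ T = T
¬P ↔ ((H → V) ↔ U) = F ↔ T = F
Thus (A) is false.

(B): This is (¬V → (¬N ∨ H)) ↑ (D ⊕ (U ↔ P)).

¬V = ¬T = F
¬N = ¬F = T
¬N ∨ H = T ∨ T = T
¬V → (¬N ∨ H) = F → T = T
U ↔ P = T ↔ T = T
D ⊕ (U ↔ P) = T ⊕ T = F
(¬V → (¬N ∨ H)) ↑ (D ⊕ (U ↔ P)) = T ↑ F = T
So (B) is true.

(C): Formalization: ¬((V → U) ↑ (¬H → ¬P))

V → U = T → T = T
¬H = ¬T = F
¬P = ¬T = F
¬H → ¬P = F → F = T
(V → U) ↑ (¬H → ¬P) = T ↑ T = F
¬((V → U) ↑ (¬H → ¬P)) = ¬F = T
Hence (C) is true.

Count: 2.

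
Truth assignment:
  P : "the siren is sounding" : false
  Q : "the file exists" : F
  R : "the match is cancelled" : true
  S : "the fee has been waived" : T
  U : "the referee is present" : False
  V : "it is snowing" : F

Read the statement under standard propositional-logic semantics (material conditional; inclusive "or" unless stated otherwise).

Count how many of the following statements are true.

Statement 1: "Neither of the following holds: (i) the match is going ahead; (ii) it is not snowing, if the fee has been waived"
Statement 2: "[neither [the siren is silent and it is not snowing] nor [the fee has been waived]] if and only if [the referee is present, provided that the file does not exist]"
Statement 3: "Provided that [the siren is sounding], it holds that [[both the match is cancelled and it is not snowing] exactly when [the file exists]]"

Statement 1: Formalization: ~R nor (S -> ~V)

~R = ~T = F
~V = ~F = T
S -> ~V = T -> T = T
~R nor (S -> ~V) = F nor T = F
So Statement 1 is false.

Statement 2: Formalization: ((~P & ~V) nor S) <-> (~Q -> U)

~P = ~F = T
~V = ~F = T
~P & ~V = T & T = T
(~P & ~V) nor S = T nor T = F
~Q = ~F = T
~Q -> U = T -> F = F
((~P & ~V) nor S) <-> (~Q -> U) = F <-> F = T
So Statement 2 is true.

Statement 3: In symbols: P -> ((R & ~V) <-> Q)

~V = ~F = T
R & ~V = T & T = T
(R & ~V) <-> Q = T <-> F = F
P -> ((R & ~V) <-> Q) = F -> F = T
Thus Statement 3 is true.

True statements: 2.

2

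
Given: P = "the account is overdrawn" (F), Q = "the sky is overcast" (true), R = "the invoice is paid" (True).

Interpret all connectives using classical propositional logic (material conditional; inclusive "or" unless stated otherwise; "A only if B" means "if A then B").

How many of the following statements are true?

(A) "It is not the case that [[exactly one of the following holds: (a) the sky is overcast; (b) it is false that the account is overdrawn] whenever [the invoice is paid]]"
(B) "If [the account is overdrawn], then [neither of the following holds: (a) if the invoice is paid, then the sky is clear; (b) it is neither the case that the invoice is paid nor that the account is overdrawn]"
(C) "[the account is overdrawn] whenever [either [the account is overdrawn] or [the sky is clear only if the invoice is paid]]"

2

(A): This is ¬(R → (Q ⊕ ¬P)).

¬P = ¬F = T
Q ⊕ ¬P = T ⊕ T = F
R → (Q ⊕ ¬P) = T → F = F
¬(R → (Q ⊕ ¬P)) = ¬F = T
Hence (A) is true.

(B): This is P → ((R → ¬Q) ↓ (R ↓ P)).

¬Q = ¬T = F
R → ¬Q = T → F = F
R ↓ P = T ↓ F = F
(R → ¬Q) ↓ (R ↓ P) = F ↓ F = T
P → ((R → ¬Q) ↓ (R ↓ P)) = F → T = T
Thus (B) is true.

(C): This is (P ∨ (¬Q → R)) → P.

¬Q = ¬T = F
¬Q → R = F → T = T
P ∨ (¬Q → R) = F ∨ T = T
(P ∨ (¬Q → R)) → P = T → F = F
So (C) is false.

2 of the 3 statements are true ((A), (B)).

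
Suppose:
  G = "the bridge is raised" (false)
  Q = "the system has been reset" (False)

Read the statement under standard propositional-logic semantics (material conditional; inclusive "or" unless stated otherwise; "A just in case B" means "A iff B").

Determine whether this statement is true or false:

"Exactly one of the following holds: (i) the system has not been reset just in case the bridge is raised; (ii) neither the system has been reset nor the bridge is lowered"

The statement is false.

This is (not Q iff G) xor (Q nor not G).

not Q = not False = True
not Q iff G = True iff False = False
not G = not False = True
Q nor not G = False nor True = False
(not Q iff G) xor (Q nor not G) = False xor False = False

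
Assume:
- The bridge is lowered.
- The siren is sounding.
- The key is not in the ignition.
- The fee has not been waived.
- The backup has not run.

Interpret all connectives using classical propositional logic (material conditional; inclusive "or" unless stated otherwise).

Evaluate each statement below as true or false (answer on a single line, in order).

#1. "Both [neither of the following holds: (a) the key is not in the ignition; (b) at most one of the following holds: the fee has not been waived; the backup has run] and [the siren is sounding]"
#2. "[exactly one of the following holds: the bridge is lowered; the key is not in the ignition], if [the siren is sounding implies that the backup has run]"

#1 False; #2 True

Let P = "the key is in the ignition" (False), L = "the fee has been waived" (False), S = "the backup has run" (False), Q = "the siren is sounding" (True), G = "the bridge is raised" (False).

#1: Parsed as (not P nor (not L nand S)) and Q

not P = not False = True
not L = not False = True
not L nand S = True nand False = True
not P nor (not L nand S) = True nor True = False
(not P nor (not L nand S)) and Q = False and True = False
Thus #1 is false.

#2: Formalization: (Q -> S) -> (not G xor not P)

Q -> S = True -> False = False
not G = not False = True
not P = not False = True
not G xor not P = True xor True = False
(Q -> S) -> (not G xor not P) = False -> False = True
Hence #2 is true.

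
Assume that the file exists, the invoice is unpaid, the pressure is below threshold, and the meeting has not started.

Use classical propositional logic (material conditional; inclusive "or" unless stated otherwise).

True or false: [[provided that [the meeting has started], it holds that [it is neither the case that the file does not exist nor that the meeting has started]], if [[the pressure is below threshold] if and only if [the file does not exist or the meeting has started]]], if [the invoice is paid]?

true

Let Q = "the invoice is paid" (F), R = "the pressure is above threshold" (F), P = "the file exists" (T), S = "the meeting has started" (F).
In symbols: Q -> ((~R <-> (~P | S)) -> (S -> (~P nor S)))

~R = ~F = T
~P = ~T = F
~P | S = F | F = F
~R <-> (~P | S) = T <-> F = F
~P = ~T = F
~P nor S = F nor F = T
S -> (~P nor S) = F -> T = T
(~R <-> (~P | S)) -> (S -> (~P nor S)) = F -> T = T
Q -> ((~R <-> (~P | S)) -> (S -> (~P nor S))) = F -> T = T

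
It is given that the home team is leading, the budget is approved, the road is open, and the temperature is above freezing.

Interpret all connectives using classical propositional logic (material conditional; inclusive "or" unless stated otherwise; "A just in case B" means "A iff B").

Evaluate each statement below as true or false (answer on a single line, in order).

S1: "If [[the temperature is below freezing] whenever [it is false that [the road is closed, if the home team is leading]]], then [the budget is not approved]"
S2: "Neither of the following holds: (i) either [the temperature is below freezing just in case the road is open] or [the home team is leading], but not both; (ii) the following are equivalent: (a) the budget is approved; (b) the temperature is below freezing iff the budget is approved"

Let S = "the home team is leading" (True), P = "the road is closed" (False), M = "the temperature is below freezing" (False), N = "the budget is approved" (True).

S1: Formalization: (not (S -> P) -> M) -> not N

S -> P = True -> False = False
not (S -> P) = not False = True
not (S -> P) -> M = True -> False = False
not N = not True = False
(not (S -> P) -> M) -> not N = False -> False = True
So S1 is true.

S2: Parsed as ((M iff not P) xor S) nor (N iff (M iff N))

not P = not False = True
M iff not P = False iff True = False
(M iff not P) xor S = False xor True = True
M iff N = False iff True = False
N iff (M iff N) = True iff False = False
((M iff not P) xor S) nor (N iff (M iff N)) = True nor False = False
Hence S2 is false.

S1 True, S2 False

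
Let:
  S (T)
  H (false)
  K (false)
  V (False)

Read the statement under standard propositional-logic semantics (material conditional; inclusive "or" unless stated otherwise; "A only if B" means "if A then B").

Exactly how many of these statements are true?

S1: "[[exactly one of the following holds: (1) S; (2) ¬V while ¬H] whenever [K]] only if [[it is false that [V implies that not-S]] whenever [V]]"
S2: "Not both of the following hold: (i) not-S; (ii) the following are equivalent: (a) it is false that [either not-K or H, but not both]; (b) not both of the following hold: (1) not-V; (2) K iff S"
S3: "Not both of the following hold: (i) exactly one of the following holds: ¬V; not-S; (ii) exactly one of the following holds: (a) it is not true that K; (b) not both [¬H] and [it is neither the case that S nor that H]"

S1: Formalization: (K → (S ⊕ (¬V ∧ ¬H))) → (V → ¬(V → ¬S))

¬V = ¬F = T
¬H = ¬F = T
¬V ∧ ¬H = T ∧ T = T
S ⊕ (¬V ∧ ¬H) = T ⊕ T = F
K → (S ⊕ (¬V ∧ ¬H)) = F → F = T
¬S = ¬T = F
V → ¬S = F → F = T
¬(V → ¬S) = ¬T = F
V → ¬(V → ¬S) = F → F = T
(K → (S ⊕ (¬V ∧ ¬H))) → (V → ¬(V → ¬S)) = T → T = T
So S1 is true.

S2: This is ¬S ↑ (¬(¬K ⊕ H) ↔ (¬V ↑ (K ↔ S))).

¬S = ¬T = F
¬K = ¬F = T
¬K ⊕ H = T ⊕ F = T
¬(¬K ⊕ H) = ¬T = F
¬V = ¬F = T
K ↔ S = F ↔ T = F
¬V ↑ (K ↔ S) = T ↑ F = T
¬(¬K ⊕ H) ↔ (¬V ↑ (K ↔ S)) = F ↔ T = F
¬S ↑ (¬(¬K ⊕ H) ↔ (¬V ↑ (K ↔ S))) = F ↑ F = T
Hence S2 is true.

S3: This is (¬V ⊕ ¬S) ↑ (¬K ⊕ (¬H ↑ (S ↓ H))).

¬V = ¬F = T
¬S = ¬T = F
¬V ⊕ ¬S = T ⊕ F = T
¬K = ¬F = T
¬H = ¬F = T
S ↓ H = T ↓ F = F
¬H ↑ (S ↓ H) = T ↑ F = T
¬K ⊕ (¬H ↑ (S ↓ H)) = T ⊕ T = F
(¬V ⊕ ¬S) ↑ (¬K ⊕ (¬H ↑ (S ↓ H))) = T ↑ F = T
So S3 is true.

True statements: 3 (S1, S2, S3).

3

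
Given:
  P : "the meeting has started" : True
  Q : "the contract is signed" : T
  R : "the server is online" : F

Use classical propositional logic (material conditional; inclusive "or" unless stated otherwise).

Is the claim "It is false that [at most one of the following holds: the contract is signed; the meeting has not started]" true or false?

Parsed as ~(Q nand ~P)

~P = ~T = F
Q nand ~P = T nand F = T
~(Q nand ~P) = ~T = F

false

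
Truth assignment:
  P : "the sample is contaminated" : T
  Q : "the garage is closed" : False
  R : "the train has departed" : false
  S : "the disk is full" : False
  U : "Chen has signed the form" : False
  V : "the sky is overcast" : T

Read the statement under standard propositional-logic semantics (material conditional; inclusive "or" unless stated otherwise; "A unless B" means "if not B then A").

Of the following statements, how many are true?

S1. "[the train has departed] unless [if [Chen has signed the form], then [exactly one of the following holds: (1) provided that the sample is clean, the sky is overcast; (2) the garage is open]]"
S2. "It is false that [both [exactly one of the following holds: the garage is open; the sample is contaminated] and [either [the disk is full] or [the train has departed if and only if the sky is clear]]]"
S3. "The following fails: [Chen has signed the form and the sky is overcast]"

3

S1: Parsed as R ∨ (U → ((¬P → V) ⊕ ¬Q))

¬P = ¬T = F
¬P → V = F → T = T
¬Q = ¬F = T
(¬P → V) ⊕ ¬Q = T ⊕ T = F
U → ((¬P → V) ⊕ ¬Q) = F → F = T
R ∨ (U → ((¬P → V) ⊕ ¬Q)) = F ∨ T = T
Hence S1 is true.

S2: This is ¬((¬Q ⊕ P) ∧ (S ∨ (R ↔ ¬V))).

¬Q = ¬F = T
¬Q ⊕ P = T ⊕ T = F
¬V = ¬T = F
R ↔ ¬V = F ↔ F = T
S ∨ (R ↔ ¬V) = F ∨ T = T
(¬Q ⊕ P) ∧ (S ∨ (R ↔ ¬V)) = F ∧ T = F
¬((¬Q ⊕ P) ∧ (S ∨ (R ↔ ¬V))) = ¬F = T
So S2 is true.

S3: In symbols: ¬(U ∧ V)

U ∧ V = F ∧ T = F
¬(U ∧ V) = ¬F = T
Thus S3 is true.

3 of the 3 statements are true (S1, S2, S3).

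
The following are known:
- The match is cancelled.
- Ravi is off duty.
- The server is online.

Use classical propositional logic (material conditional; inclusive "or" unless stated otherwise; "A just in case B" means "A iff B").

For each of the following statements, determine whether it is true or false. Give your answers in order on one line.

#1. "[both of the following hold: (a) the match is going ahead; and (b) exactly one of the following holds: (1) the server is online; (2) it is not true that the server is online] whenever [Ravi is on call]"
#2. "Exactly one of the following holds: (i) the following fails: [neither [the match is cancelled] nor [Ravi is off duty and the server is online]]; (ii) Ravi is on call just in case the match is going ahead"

#1 true; #2 false

Let W = "Ravi is on call" (F), K = "the match is cancelled" (T), M = "the server is online" (T).

#1: Formalization: W → (¬K ∧ (M ⊕ ¬M))

¬K = ¬T = F
¬M = ¬T = F
M ⊕ ¬M = T ⊕ F = T
¬K ∧ (M ⊕ ¬M) = F ∧ T = F
W → (¬K ∧ (M ⊕ ¬M)) = F → F = T
Thus #1 is true.

#2: Parsed as ¬(K ↓ (¬W ∧ M)) ⊕ (W ↔ ¬K)

¬W = ¬F = T
¬W ∧ M = T ∧ T = T
K ↓ (¬W ∧ M) = T ↓ T = F
¬(K ↓ (¬W ∧ M)) = ¬F = T
¬K = ¬T = F
W ↔ ¬K = F ↔ F = T
¬(K ↓ (¬W ∧ M)) ⊕ (W ↔ ¬K) = T ⊕ T = F
Hence #2 is false.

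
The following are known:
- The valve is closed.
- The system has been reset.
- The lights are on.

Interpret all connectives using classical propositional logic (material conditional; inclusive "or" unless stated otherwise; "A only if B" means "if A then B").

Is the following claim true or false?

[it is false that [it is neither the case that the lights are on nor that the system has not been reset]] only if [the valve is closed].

True.

Let K = "the lights are on" (T), Q = "the system has been reset" (T), P = "the valve is open" (F).
Parsed as ~(K nor ~Q) -> ~P

~Q = ~T = F
K nor ~Q = T nor F = F
~(K nor ~Q) = ~F = T
~P = ~F = T
~(K nor ~Q) -> ~P = T -> T = T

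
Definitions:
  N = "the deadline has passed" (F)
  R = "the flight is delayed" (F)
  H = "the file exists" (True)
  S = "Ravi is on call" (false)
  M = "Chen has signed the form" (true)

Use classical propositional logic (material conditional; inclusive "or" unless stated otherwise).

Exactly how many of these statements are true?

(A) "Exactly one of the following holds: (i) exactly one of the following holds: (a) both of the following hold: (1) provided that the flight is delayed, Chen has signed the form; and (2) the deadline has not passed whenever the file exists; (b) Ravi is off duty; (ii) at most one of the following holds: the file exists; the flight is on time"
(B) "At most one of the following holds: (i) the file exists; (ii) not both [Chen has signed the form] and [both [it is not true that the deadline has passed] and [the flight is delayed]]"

0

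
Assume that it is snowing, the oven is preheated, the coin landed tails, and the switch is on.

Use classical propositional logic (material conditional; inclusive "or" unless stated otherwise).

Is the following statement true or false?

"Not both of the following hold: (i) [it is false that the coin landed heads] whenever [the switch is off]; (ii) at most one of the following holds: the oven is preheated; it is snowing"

Let S = "the switch is on" (T), H = "the coin landed heads" (F), L = "the oven is preheated" (T), R = "it is snowing" (T).
This is (~S -> ~H) nand (L nand R).

~S = ~T = F
~H = ~F = T
~S -> ~H = F -> T = T
L nand R = T nand T = F
(~S -> ~H) nand (L nand R) = T nand F = T

The statement is true.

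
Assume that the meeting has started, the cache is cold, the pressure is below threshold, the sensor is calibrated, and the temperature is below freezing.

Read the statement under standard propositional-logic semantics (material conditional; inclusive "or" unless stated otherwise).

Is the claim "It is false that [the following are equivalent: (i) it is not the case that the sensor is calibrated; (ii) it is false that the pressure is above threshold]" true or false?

True

Let S = "the sensor is calibrated" (T), R = "the pressure is above threshold" (F).
Formalization: ~(~S <-> ~R)

~S = ~T = F
~R = ~F = T
~S <-> ~R = F <-> T = F
~(~S <-> ~R) = ~F = T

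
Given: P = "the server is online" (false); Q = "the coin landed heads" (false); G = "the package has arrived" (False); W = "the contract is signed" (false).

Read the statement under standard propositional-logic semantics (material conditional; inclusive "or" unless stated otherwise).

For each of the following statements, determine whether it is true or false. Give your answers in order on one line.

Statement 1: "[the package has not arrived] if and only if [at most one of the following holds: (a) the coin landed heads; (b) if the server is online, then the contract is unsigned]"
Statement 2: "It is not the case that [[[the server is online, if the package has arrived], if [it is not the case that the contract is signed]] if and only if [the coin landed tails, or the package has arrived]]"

Statement 1: In symbols: ¬G ↔ (Q ↑ (P → ¬W))

¬G = ¬F = T
¬W = ¬F = T
P → ¬W = F → T = T
Q ↑ (P → ¬W) = F ↑ T = T
¬G ↔ (Q ↑ (P → ¬W)) = T ↔ T = T
Hence Statement 1 is true.

Statement 2: This is ¬((¬W → (G → P)) ↔ (¬Q ∨ G)).

¬W = ¬F = T
G → P = F → F = T
¬W → (G → P) = T → T = T
¬Q = ¬F = T
¬Q ∨ G = T ∨ F = T
(¬W → (G → P)) ↔ (¬Q ∨ G) = T ↔ T = T
¬((¬W → (G → P)) ↔ (¬Q ∨ G)) = ¬T = F
Hence Statement 2 is false.

Statement 1 True; Statement 2 False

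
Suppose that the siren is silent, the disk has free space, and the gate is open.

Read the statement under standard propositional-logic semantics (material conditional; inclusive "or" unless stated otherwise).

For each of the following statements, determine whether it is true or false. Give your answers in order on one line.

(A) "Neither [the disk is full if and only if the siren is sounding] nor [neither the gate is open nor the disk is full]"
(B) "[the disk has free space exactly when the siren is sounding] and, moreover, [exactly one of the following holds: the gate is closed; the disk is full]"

(A) False; (B) False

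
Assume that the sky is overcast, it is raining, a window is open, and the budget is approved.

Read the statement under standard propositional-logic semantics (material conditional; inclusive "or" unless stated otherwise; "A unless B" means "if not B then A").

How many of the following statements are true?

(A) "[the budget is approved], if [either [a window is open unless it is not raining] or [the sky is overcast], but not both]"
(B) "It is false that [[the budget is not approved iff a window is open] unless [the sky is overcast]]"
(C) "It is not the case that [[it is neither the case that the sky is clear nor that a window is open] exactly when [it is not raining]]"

Let R = "a window is open" (T), Q = "it is raining" (T), P = "the sky is overcast" (T), S = "the budget is approved" (T).

(A): Parsed as ((R ∨ ¬Q) ⊕ P) → S

¬Q = ¬T = F
R ∨ ¬Q = T ∨ F = T
(R ∨ ¬Q) ⊕ P = T ⊕ T = F
((R ∨ ¬Q) ⊕ P) → S = F → T = T
Thus (A) is true.

(B): This is ¬((¬S ↔ R) ∨ P).

¬S = ¬T = F
¬S ↔ R = F ↔ T = F
(¬S ↔ R) ∨ P = F ∨ T = T
¬((¬S ↔ R) ∨ P) = ¬T = F
Hence (B) is false.

(C): Formalization: ¬((¬P ↓ R) ↔ ¬Q)

¬P = ¬T = F
¬P ↓ R = F ↓ T = F
¬Q = ¬T = F
(¬P ↓ R) ↔ ¬Q = F ↔ F = T
¬((¬P ↓ R) ↔ ¬Q) = ¬T = F
Thus (C) is false.

True statements: 1 ((A)).

1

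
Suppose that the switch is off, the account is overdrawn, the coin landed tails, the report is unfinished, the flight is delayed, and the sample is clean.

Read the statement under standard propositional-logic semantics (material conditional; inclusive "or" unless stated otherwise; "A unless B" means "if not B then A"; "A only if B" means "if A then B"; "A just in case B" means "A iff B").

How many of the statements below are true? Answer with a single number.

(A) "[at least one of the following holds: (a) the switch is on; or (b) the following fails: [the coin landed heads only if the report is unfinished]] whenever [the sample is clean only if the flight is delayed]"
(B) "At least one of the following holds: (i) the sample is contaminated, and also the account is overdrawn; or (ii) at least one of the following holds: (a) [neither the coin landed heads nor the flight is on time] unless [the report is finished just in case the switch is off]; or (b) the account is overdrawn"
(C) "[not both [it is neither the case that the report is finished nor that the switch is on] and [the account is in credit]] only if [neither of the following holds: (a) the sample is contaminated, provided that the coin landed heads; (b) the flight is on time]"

Let P = "the sample is contaminated" (F), U = "the flight is delayed" (T), S = "the switch is on" (F), H = "the coin landed heads" (F), R = "the report is finished" (F), L = "the account is overdrawn" (T).

(A): This is (~P -> U) -> (S | ~(H -> ~R)).

~P = ~F = T
~P -> U = T -> T = T
~R = ~F = T
H -> ~R = F -> T = T
~(H -> ~R) = ~T = F
S | ~(H -> ~R) = F | F = F
(~P -> U) -> (S | ~(H -> ~R)) = T -> F = F
Hence (A) is false.

(B): This is (P & L) | (((H nor ~U) | (R <-> ~S)) | L).

P & L = F & T = F
~U = ~T = F
H nor ~U = F nor F = T
~S = ~F = T
R <-> ~S = F <-> T = F
(H nor ~U) | (R <-> ~S) = T | F = T
((H nor ~U) | (R <-> ~S)) | L = T | T = T
(P & L) | (((H nor ~U) | (R <-> ~S)) | L) = F | T = T
So (B) is true.

(C): Formalization: ((R nor S) nand ~L) -> ((H -> P) nor ~U)

R nor S = F nor F = T
~L = ~T = F
(R nor S) nand ~L = T nand F = T
H -> P = F -> F = T
~U = ~T = F
(H -> P) nor ~U = T nor F = F
((R nor S) nand ~L) -> ((H -> P) nor ~U) = T -> F = F
Hence (C) is false.

True statements: 1 ((B)).

1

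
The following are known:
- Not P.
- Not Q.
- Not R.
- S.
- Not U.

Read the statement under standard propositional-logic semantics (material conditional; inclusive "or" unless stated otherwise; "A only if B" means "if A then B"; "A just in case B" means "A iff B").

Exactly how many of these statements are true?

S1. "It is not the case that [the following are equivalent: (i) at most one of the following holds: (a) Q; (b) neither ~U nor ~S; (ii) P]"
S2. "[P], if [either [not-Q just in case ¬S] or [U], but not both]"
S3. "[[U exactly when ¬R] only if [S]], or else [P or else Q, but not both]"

S1: Formalization: ¬((Q ↑ (¬U ↓ ¬S)) ↔ P)

¬U = ¬F = T
¬S = ¬T = F
¬U ↓ ¬S = T ↓ F = F
Q ↑ (¬U ↓ ¬S) = F ↑ F = T
(Q ↑ (¬U ↓ ¬S)) ↔ P = T ↔ F = F
¬((Q ↑ (¬U ↓ ¬S)) ↔ P) = ¬F = T
Hence S1 is true.

S2: Formalization: ((¬Q ↔ ¬S) ⊕ U) → P

¬Q = ¬F = T
¬S = ¬T = F
¬Q ↔ ¬S = T ↔ F = F
(¬Q ↔ ¬S) ⊕ U = F ⊕ F = F
((¬Q ↔ ¬S) ⊕ U) → P = F → F = T
So S2 is true.

S3: In symbols: ((U ↔ ¬R) → S) ∨ (P ⊕ Q)

¬R = ¬F = T
U ↔ ¬R = F ↔ T = F
(U ↔ ¬R) → S = F → T = T
P ⊕ Q = F ⊕ F = F
((U ↔ ¬R) → S) ∨ (P ⊕ Q) = T ∨ F = T
So S3 is true.

3 of the 3 statements are true (S1, S2, S3).

3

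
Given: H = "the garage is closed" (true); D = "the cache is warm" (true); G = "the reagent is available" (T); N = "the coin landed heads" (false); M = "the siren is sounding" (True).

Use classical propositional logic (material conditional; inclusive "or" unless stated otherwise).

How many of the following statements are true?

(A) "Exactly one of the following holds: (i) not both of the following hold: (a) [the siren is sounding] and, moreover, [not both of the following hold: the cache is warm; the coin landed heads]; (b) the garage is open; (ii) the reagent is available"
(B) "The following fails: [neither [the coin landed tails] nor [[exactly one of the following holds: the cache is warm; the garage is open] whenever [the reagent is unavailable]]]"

(A): This is ((M ∧ (D ↑ N)) ↑ ¬H) ⊕ G.

D ↑ N = T ↑ F = T
M ∧ (D ↑ N) = T ∧ T = T
¬H = ¬T = F
(M ∧ (D ↑ N)) ↑ ¬H = T ↑ F = T
((M ∧ (D ↑ N)) ↑ ¬H) ⊕ G = T ⊕ T = F
Thus (A) is false.

(B): Parsed as ¬(¬N ↓ (¬G → (D ⊕ ¬H)))

¬N = ¬F = T
¬G = ¬T = F
¬H = ¬T = F
D ⊕ ¬H = T ⊕ F = T
¬G → (D ⊕ ¬H) = F → T = T
¬N ↓ (¬G → (D ⊕ ¬H)) = T ↓ T = F
¬(¬N ↓ (¬G → (D ⊕ ¬H))) = ¬F = T
Thus (B) is true.

True statements: 1 ((B)).

1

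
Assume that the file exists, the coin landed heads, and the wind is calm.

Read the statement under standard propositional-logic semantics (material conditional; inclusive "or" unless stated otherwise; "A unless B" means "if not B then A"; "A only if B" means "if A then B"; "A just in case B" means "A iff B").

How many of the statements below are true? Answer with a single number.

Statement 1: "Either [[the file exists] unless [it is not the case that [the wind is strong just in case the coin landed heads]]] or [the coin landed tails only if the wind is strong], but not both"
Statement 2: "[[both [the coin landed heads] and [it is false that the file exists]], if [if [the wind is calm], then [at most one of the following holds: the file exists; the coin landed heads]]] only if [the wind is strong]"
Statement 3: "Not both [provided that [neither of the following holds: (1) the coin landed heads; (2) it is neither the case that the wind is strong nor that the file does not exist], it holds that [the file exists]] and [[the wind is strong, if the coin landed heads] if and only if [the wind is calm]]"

Let L = "the file exists" (T), P = "the wind is strong" (F), K = "the coin landed heads" (T).

Statement 1: Formalization: (L ∨ ¬(P ↔ K)) ⊕ (¬K → P)

P ↔ K = F ↔ T = F
¬(P ↔ K) = ¬F = T
L ∨ ¬(P ↔ K) = T ∨ T = T
¬K = ¬T = F
¬K → P = F → F = T
(L ∨ ¬(P ↔ K)) ⊕ (¬K → P) = T ⊕ T = F
Hence Statement 1 is false.

Statement 2: In symbols: ((¬P → (L ↑ K)) → (K ∧ ¬L)) → P

¬P = ¬F = T
L ↑ K = T ↑ T = F
¬P → (L ↑ K) = T → F = F
¬L = ¬T = F
K ∧ ¬L = T ∧ F = F
(¬P → (L ↑ K)) → (K ∧ ¬L) = F → F = T
((¬P → (L ↑ K)) → (K ∧ ¬L)) → P = T → F = F
So Statement 2 is false.

Statement 3: Formalization: ((K ↓ (P ↓ ¬L)) → L) ↑ ((K → P) ↔ ¬P)

¬L = ¬T = F
P ↓ ¬L = F ↓ F = T
K ↓ (P ↓ ¬L) = T ↓ T = F
(K ↓ (P ↓ ¬L)) → L = F → T = T
K → P = T → F = F
¬P = ¬F = T
(K → P) ↔ ¬P = F ↔ T = F
((K ↓ (P ↓ ¬L)) → L) ↑ ((K → P) ↔ ¬P) = T ↑ F = T
Hence Statement 3 is true.

Count: 1.

1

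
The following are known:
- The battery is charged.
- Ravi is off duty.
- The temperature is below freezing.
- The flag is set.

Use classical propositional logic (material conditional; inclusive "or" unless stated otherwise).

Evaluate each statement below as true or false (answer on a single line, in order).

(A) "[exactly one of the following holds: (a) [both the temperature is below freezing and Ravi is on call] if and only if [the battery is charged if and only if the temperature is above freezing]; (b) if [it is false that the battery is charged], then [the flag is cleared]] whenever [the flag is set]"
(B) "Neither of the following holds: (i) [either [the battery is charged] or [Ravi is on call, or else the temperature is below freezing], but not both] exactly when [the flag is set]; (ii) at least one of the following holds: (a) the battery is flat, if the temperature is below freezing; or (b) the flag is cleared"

(A) false / (B) true

Let U = "the flag is set" (True), V = "the temperature is below freezing" (True), S = "Ravi is on call" (False), P = "the battery is charged" (True).

(A): This is U -> (((V and S) iff (P iff not V)) xor (not P -> not U)).

V and S = True and False = False
not V = not True = False
P iff not V = True iff False = False
(V and S) iff (P iff not V) = False iff False = True
not P = not True = False
not U = not True = False
not P -> not U = False -> False = True
((V and S) iff (P iff not V)) xor (not P -> not U) = True xor True = False
U -> (((V and S) iff (P iff not V)) xor (not P -> not U)) = True -> False = False
Thus (A) is false.

(B): Parsed as ((P xor (S or V)) iff U) nor ((V -> not P) or not U)

S or V = False or True = True
P xor (S or V) = True xor True = False
(P xor (S or V)) iff U = False iff True = False
not P = not True = False
V -> not P = True -> False = False
not U = not True = False
(V -> not P) or not U = False or False = False
((P xor (S or V)) iff U) nor ((V -> not P) or not U) = False nor False = True
So (B) is true.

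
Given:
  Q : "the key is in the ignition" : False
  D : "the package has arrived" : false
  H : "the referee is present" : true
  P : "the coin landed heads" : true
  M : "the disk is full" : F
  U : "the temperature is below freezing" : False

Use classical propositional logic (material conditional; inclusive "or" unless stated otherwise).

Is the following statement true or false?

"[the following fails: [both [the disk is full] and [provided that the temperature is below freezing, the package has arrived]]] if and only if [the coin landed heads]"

This is ¬(M ∧ (U → D)) ↔ P.

U → D = F → F = T
M ∧ (U → D) = F ∧ T = F
¬(M ∧ (U → D)) = ¬F = T
¬(M ∧ (U → D)) ↔ P = T ↔ T = T

True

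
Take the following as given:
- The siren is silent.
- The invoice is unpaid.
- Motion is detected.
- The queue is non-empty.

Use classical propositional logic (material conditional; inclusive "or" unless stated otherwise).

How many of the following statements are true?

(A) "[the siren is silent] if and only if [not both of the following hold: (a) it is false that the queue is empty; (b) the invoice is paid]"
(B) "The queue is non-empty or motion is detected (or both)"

Let V = "the siren is sounding" (F), D = "the queue is empty" (F), G = "the invoice is paid" (F), U = "motion is detected" (T).

(A): Formalization: ¬V ↔ (¬D ↑ G)

¬V = ¬F = T
¬D = ¬F = T
¬D ↑ G = T ↑ F = T
¬V ↔ (¬D ↑ G) = T ↔ T = T
Thus (A) is true.

(B): Formalization: ¬D ∨ U

¬D = ¬F = T
¬D ∨ U = T ∨ T = T
Hence (B) is true.

Count: 2.

2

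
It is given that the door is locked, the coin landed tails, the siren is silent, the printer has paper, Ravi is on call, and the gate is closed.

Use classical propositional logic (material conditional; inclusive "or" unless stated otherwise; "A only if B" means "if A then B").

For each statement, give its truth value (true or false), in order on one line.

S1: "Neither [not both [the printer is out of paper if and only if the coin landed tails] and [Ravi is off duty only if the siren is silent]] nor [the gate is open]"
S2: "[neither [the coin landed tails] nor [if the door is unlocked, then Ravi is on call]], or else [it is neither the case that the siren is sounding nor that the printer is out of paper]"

Let R = "the printer has paper" (T), S = "the coin landed heads" (F), H = "Ravi is on call" (T), D = "the siren is sounding" (F), N = "the gate is open" (F), P = "the door is locked" (T).

S1: Parsed as ((~R <-> ~S) nand (~H -> ~D)) nor N

~R = ~T = F
~S = ~F = T
~R <-> ~S = F <-> T = F
~H = ~T = F
~D = ~F = T
~H -> ~D = F -> T = T
(~R <-> ~S) nand (~H -> ~D) = F nand T = T
((~R <-> ~S) nand (~H -> ~D)) nor N = T nor F = F
Hence S1 is false.

S2: This is (~S nor (~P -> H)) | (D nor ~R).

~S = ~F = T
~P = ~T = F
~P -> H = F -> T = T
~S nor (~P -> H) = T nor T = F
~R = ~T = F
D nor ~R = F nor F = T
(~S nor (~P -> H)) | (D nor ~R) = F | T = T
So S2 is true.

S1 false; S2 true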